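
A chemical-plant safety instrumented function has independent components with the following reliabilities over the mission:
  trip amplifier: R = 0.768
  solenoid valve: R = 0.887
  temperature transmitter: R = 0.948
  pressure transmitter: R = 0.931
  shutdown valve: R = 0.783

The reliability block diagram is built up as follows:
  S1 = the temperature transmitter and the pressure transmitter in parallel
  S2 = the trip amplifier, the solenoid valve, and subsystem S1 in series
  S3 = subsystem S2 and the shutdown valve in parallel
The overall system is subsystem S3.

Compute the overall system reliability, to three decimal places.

Parallel (temperature transmitter and pressure transmitter): 1 − (1 − 0.94800)(1 − 0.93100) = 0.99641
Series (trip amplifier, solenoid valve, and [0.99641]): 0.76800 × 0.88700 × 0.99641 = 0.67877
Parallel ([0.67877] and shutdown valve): 1 − (1 − 0.67877)(1 − 0.78300) = 0.930

0.930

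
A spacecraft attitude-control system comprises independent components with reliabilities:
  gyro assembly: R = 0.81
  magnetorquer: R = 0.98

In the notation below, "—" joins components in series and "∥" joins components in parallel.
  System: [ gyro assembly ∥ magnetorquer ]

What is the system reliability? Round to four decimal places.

Parallel (gyro assembly and magnetorquer): 1 − (1 − 0.810000)(1 − 0.980000) = 0.9962

0.9962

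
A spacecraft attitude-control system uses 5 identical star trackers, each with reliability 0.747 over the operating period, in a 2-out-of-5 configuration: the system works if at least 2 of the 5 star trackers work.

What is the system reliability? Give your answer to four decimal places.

0.9837

R = Σ_{i=2}^{5} C(5,i) p^i (1−p)^{5−i} with p = 0.747
C(5,2)·0.747^2·0.253^3 = 0.090366
C(5,3)·0.747^3·0.253^2 = 0.266810
C(5,4)·0.747^4·0.253^1 = 0.393888
C(5,5)·0.747^5·0.253^0 = 0.232596
Sum = 0.9837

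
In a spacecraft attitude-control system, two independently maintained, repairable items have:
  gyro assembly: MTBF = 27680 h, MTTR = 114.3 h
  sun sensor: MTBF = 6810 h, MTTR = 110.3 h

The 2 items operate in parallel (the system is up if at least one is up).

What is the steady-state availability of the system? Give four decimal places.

A(gyro assembly) = MTBF/(MTBF+MTTR) = 27680/(27680+114.3) = 0.995888
A(sun sensor) = MTBF/(MTBF+MTTR) = 6810/(6810+110.3) = 0.984061
Parallel availability: 1 − (1 − 0.995888)(1 − 0.984061) = 0.9999

0.9999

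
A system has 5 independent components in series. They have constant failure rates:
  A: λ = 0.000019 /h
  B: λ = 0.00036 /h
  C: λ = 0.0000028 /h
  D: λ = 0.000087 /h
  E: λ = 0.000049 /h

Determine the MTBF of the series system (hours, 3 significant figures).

1930

Series of exponential components: λ_sys = Σ λ_i
λ_sys = 0.000019 + 0.00036 + 0.0000028 + 0.000087 + 0.000049 = 5.1780e-04 /h
MTBF = 1 / λ_sys = 1930 h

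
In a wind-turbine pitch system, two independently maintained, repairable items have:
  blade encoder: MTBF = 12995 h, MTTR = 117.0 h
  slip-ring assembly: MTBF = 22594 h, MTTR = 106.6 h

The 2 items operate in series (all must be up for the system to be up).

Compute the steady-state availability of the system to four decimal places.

0.9864

A(blade encoder) = MTBF/(MTBF+MTTR) = 12995/(12995+117.0) = 0.991077
A(slip-ring assembly) = MTBF/(MTBF+MTTR) = 22594/(22594+106.6) = 0.995304
Series availability: 0.991077 × 0.995304 = 0.9864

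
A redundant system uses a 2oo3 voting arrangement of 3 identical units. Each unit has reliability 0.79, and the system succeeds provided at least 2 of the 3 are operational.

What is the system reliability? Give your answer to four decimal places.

0.8862

R = Σ_{i=2}^{3} C(3,i) p^i (1−p)^{3−i} with p = 0.79
C(3,2)·0.79^2·0.21^1 = 0.393183
C(3,3)·0.79^3·0.21^0 = 0.493039
Sum = 0.8862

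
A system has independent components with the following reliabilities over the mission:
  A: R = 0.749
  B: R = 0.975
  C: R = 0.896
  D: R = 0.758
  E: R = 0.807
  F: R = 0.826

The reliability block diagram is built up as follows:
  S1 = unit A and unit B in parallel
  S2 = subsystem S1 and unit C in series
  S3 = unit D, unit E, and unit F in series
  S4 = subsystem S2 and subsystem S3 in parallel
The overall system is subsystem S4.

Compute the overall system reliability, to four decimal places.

Parallel (A and B): 1 − (1 − 0.749000)(1 − 0.975000) = 0.993725
Series ([0.993725] and C): 0.993725 × 0.896000 = 0.890378
Series (D, E, and F): 0.758000 × 0.807000 × 0.826000 = 0.505269
Parallel ([0.890378] and [0.505269]): 1 − (1 − 0.890378)(1 − 0.505269) = 0.9458

0.9458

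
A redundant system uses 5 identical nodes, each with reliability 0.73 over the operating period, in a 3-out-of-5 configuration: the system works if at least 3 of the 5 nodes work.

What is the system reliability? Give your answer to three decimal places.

0.874

R = Σ_{i=3}^{5} C(5,i) p^i (1−p)^{5−i} with p = 0.73
C(5,3)·0.73^3·0.27^2 = 0.28359
C(5,4)·0.73^4·0.27^1 = 0.38338
C(5,5)·0.73^5·0.27^0 = 0.20731
Sum = 0.874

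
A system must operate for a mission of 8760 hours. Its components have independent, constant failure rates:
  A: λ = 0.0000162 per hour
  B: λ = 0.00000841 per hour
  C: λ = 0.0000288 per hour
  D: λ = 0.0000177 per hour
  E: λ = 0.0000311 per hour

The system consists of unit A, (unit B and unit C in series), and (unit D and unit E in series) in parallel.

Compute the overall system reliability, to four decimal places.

R(A) = exp(−0.0000162 × 8760) = 0.867698
R(B) = exp(−0.00000841 × 8760) = 0.928977
R(C) = exp(−0.0000288 × 8760) = 0.777021
R(D) = exp(−0.0000177 × 8760) = 0.856371
R(E) = exp(−0.0000311 × 8760) = 0.761522
Series (B and C): 0.928977 × 0.777021 = 0.721835
Series (D and E): 0.856371 × 0.761522 = 0.652145
Parallel (A, [0.721835], and [0.652145]): 1 − (1 − 0.867698)(1 − 0.721835)(1 − 0.652145) = 0.9872

0.9872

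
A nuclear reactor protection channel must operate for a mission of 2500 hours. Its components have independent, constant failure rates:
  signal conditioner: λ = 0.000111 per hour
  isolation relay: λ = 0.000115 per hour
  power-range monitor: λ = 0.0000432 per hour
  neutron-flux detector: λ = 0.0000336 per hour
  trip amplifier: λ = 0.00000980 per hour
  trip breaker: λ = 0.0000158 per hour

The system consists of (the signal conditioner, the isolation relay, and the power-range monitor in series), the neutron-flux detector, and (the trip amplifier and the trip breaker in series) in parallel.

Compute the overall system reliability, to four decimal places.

0.9976

R(signal conditioner) = exp(−0.000111 × 2500) = 0.757676
R(isolation relay) = exp(−0.000115 × 2500) = 0.750137
R(power-range monitor) = exp(−0.0000432 × 2500) = 0.897628
R(neutron-flux detector) = exp(−0.0000336 × 2500) = 0.919431
R(trip amplifier) = exp(−0.00000980 × 2500) = 0.975798
R(trip breaker) = exp(−0.0000158 × 2500) = 0.961270
Series (signal conditioner, isolation relay, and power-range monitor): 0.757676 × 0.750137 × 0.897628 = 0.510177
Series (trip amplifier and trip breaker): 0.975798 × 0.961270 = 0.938005
Parallel ([0.510177], neutron-flux detector, and [0.938005]): 1 − (1 − 0.510177)(1 − 0.919431)(1 − 0.938005) = 0.9976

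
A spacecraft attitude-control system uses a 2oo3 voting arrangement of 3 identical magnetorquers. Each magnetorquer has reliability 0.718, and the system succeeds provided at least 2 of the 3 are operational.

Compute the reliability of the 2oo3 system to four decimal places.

R = Σ_{i=2}^{3} C(3,i) p^i (1−p)^{3−i} with p = 0.718
C(3,2)·0.718^2·0.282^1 = 0.436133
C(3,3)·0.718^3·0.282^0 = 0.370146
Sum = 0.8063

0.8063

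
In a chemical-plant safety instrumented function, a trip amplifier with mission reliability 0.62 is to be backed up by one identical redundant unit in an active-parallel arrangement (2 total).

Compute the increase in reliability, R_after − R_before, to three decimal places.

R_before = 0.62
R_after = 1 − (1 − 0.62)^2 = 0.856
ΔR = 0.856 − 0.62 = 0.236

0.236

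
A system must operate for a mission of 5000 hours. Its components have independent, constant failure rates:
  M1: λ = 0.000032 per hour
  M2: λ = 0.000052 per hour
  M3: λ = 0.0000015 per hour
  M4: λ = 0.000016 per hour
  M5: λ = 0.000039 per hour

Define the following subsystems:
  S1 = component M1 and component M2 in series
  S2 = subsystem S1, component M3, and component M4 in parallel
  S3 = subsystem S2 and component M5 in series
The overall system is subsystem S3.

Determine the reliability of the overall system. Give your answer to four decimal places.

0.8227

R(M1) = exp(−0.000032 × 5000) = 0.852144
R(M2) = exp(−0.000052 × 5000) = 0.771052
R(M3) = exp(−0.0000015 × 5000) = 0.992528
R(M4) = exp(−0.000016 × 5000) = 0.923116
R(M5) = exp(−0.000039 × 5000) = 0.822835
Series (M1 and M2): 0.852144 × 0.771052 = 0.657047
Parallel ([0.657047], M3, and M4): 1 − (1 − 0.657047)(1 − 0.992528)(1 − 0.923116) = 0.999803
Series ([0.999803] and M5): 0.999803 × 0.822835 = 0.8227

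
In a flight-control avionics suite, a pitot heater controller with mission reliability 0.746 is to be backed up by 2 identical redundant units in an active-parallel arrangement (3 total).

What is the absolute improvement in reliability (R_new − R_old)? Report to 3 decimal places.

0.238

R_before = 0.746
R_after = 1 − (1 − 0.746)^3 = 0.984
ΔR = 0.984 − 0.746 = 0.238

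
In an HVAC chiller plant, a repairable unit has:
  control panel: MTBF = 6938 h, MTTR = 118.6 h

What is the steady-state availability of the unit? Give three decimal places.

0.983

A(control panel) = MTBF/(MTBF+MTTR) = 6938/(6938+118.6) = 0.983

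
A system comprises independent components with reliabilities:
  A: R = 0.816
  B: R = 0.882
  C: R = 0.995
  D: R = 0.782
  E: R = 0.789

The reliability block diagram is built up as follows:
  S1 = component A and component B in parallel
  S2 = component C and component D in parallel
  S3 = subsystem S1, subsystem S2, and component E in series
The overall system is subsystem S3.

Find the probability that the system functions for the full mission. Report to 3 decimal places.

Parallel (A and B): 1 − (1 − 0.81600)(1 − 0.88200) = 0.97829
Parallel (C and D): 1 − (1 − 0.99500)(1 − 0.78200) = 0.99891
Series ([0.97829], [0.99891], and E): 0.97829 × 0.99891 × 0.78900 = 0.771

0.771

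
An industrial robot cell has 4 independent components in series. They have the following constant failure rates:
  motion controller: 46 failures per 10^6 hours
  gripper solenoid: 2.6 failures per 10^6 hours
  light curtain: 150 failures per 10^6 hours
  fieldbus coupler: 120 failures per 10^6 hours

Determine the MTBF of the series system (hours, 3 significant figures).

3140

Series of exponential components: λ_sys = Σ λ_i
λ_sys = 0.000046 + 0.0000026 + 0.00015 + 0.00012 = 3.1860e-04 /h
MTBF = 1 / λ_sys = 3140 h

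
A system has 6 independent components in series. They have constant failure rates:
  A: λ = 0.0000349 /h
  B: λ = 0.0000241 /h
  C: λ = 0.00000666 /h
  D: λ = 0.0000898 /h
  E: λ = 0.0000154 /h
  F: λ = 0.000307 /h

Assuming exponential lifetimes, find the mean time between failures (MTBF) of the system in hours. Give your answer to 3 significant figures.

2090

Series of exponential components: λ_sys = Σ λ_i
λ_sys = 0.0000349 + 0.0000241 + 0.00000666 + 0.0000898 + 0.0000154 + 0.000307 = 4.7786e-04 /h
MTBF = 1 / λ_sys = 2090 h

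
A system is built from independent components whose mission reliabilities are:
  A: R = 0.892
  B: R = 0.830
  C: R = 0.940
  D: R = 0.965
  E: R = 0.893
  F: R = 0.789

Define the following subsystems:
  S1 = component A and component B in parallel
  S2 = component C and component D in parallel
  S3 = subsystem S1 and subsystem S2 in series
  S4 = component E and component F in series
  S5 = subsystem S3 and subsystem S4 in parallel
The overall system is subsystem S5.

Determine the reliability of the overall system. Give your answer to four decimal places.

0.9940

Parallel (A and B): 1 − (1 − 0.892000)(1 − 0.830000) = 0.981640
Parallel (C and D): 1 − (1 − 0.940000)(1 − 0.965000) = 0.997900
Series ([0.981640] and [0.997900]): 0.981640 × 0.997900 = 0.979579
Series (E and F): 0.893000 × 0.789000 = 0.704577
Parallel ([0.979579] and [0.704577]): 1 − (1 − 0.979579)(1 − 0.704577) = 0.9940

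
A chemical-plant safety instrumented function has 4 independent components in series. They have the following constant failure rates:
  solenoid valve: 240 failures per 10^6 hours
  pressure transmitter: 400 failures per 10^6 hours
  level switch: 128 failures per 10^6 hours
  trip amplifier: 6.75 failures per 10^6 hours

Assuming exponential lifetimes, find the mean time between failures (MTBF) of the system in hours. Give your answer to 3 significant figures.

Series of exponential components: λ_sys = Σ λ_i
λ_sys = 0.000240 + 0.000400 + 0.000128 + 0.00000675 = 7.7475e-04 /h
MTBF = 1 / λ_sys = 1290 h

1290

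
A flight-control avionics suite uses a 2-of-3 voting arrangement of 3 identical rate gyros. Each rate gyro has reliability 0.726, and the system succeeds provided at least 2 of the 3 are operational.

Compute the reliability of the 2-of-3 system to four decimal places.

R = Σ_{i=2}^{3} C(3,i) p^i (1−p)^{3−i} with p = 0.726
C(3,2)·0.726^2·0.274^1 = 0.433256
C(3,3)·0.726^3·0.274^0 = 0.382657
Sum = 0.8159

0.8159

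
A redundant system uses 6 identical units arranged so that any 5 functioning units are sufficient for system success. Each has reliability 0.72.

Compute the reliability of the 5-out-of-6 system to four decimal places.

0.4644

R = Σ_{i=5}^{6} C(6,i) p^i (1−p)^{6−i} with p = 0.72
C(6,5)·0.72^5·0.28^1 = 0.325066
C(6,6)·0.72^6·0.28^0 = 0.139314
Sum = 0.4644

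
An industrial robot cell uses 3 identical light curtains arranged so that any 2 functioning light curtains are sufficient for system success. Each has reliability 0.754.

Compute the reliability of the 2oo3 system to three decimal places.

R = Σ_{i=2}^{3} C(3,i) p^i (1−p)^{3−i} with p = 0.754
C(3,2)·0.754^2·0.246^1 = 0.41956
C(3,3)·0.754^3·0.246^0 = 0.42866
Sum = 0.848

0.848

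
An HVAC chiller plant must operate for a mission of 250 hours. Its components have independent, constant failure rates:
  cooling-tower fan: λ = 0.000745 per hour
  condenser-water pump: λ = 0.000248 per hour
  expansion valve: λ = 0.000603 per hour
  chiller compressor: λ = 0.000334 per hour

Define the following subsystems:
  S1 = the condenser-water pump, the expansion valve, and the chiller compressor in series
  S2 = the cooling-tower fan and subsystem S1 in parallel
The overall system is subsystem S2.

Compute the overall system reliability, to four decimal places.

0.9564

R(cooling-tower fan) = exp(−0.000745 × 250) = 0.830066
R(condenser-water pump) = exp(−0.000248 × 250) = 0.939883
R(expansion valve) = exp(−0.000603 × 250) = 0.860063
R(chiller compressor) = exp(−0.000334 × 250) = 0.919891
Series (condenser-water pump, expansion valve, and chiller compressor): 0.939883 × 0.860063 × 0.919891 = 0.743602
Parallel (cooling-tower fan and [0.743602]): 1 − (1 − 0.830066)(1 − 0.743602) = 0.9564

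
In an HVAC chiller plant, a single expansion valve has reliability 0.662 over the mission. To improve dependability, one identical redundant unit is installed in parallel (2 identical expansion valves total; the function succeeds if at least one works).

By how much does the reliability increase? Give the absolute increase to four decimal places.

R_before = 0.662
R_after = 1 − (1 − 0.662)^2 = 0.8858
ΔR = 0.8858 − 0.662 = 0.2238

0.2238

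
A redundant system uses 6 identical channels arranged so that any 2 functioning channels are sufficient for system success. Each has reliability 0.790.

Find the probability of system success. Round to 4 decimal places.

R = Σ_{i=2}^{6} C(6,i) p^i (1−p)^{6−i} with p = 0.790
C(6,2)·0.790^2·0.210^4 = 0.018206
C(6,3)·0.790^3·0.210^3 = 0.091321
C(6,4)·0.790^4·0.210^2 = 0.257655
C(6,5)·0.790^5·0.210^1 = 0.387709
C(6,6)·0.790^6·0.210^0 = 0.243087
Sum = 0.9980

0.9980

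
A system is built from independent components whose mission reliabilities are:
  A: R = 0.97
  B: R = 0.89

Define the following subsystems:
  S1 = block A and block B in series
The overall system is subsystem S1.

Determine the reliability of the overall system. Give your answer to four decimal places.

0.8633

Series (A and B): 0.970000 × 0.890000 = 0.8633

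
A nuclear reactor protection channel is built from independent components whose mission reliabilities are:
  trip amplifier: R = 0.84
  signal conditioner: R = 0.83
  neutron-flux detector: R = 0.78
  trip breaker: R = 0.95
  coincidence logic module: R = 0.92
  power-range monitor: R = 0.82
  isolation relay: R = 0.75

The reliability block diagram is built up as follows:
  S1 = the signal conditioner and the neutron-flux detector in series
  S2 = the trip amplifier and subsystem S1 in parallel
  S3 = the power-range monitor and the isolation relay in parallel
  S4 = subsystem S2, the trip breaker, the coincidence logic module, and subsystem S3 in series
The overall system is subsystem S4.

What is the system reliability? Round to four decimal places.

Series (signal conditioner and neutron-flux detector): 0.830000 × 0.780000 = 0.647400
Parallel (trip amplifier and [0.647400]): 1 − (1 − 0.840000)(1 − 0.647400) = 0.943584
Parallel (power-range monitor and isolation relay): 1 − (1 − 0.820000)(1 − 0.750000) = 0.955000
Series ([0.943584], trip breaker, coincidence logic module, and [0.955000]): 0.943584 × 0.950000 × 0.920000 × 0.955000 = 0.7876

0.7876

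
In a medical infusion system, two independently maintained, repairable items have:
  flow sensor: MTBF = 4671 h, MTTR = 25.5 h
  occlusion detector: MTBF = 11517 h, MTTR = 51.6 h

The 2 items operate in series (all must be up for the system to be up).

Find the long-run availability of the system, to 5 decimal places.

0.99013

A(flow sensor) = MTBF/(MTBF+MTTR) = 4671/(4671+25.5) = 0.994570
A(occlusion detector) = MTBF/(MTBF+MTTR) = 11517/(11517+51.6) = 0.995540
Series availability: 0.994570 × 0.995540 = 0.99013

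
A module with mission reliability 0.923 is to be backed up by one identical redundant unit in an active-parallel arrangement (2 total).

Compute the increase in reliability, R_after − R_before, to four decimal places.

R_before = 0.923
R_after = 1 − (1 − 0.923)^2 = 0.9941
ΔR = 0.9941 − 0.923 = 0.0711

0.0711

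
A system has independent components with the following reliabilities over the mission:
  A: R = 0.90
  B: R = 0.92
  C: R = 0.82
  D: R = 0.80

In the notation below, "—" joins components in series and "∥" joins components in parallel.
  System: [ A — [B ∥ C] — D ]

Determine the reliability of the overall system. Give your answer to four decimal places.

0.7096

Parallel (B and C): 1 − (1 − 0.920000)(1 − 0.820000) = 0.985600
Series (A, [0.985600], and D): 0.900000 × 0.985600 × 0.800000 = 0.7096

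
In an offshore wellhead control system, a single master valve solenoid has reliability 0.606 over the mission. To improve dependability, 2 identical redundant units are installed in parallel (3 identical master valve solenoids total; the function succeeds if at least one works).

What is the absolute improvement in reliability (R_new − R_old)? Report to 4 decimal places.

R_before = 0.606
R_after = 1 − (1 − 0.606)^3 = 0.9388
ΔR = 0.9388 − 0.606 = 0.3328

0.3328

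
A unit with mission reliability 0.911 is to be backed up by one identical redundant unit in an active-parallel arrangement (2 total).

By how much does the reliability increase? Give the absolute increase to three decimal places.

0.081

R_before = 0.911
R_after = 1 − (1 − 0.911)^2 = 0.992
ΔR = 0.992 − 0.911 = 0.081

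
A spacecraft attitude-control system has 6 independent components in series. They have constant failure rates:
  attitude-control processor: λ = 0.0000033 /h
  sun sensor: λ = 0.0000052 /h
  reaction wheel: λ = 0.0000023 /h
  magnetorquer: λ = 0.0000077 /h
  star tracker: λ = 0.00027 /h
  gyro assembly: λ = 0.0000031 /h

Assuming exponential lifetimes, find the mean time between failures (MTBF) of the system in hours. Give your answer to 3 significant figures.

Series of exponential components: λ_sys = Σ λ_i
λ_sys = 0.0000033 + 0.0000052 + 0.0000023 + 0.0000077 + 0.00027 + 0.0000031 = 2.9160e-04 /h
MTBF = 1 / λ_sys = 3430 h

3430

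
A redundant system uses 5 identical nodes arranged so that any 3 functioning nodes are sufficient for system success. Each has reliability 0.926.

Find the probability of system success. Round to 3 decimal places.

R = Σ_{i=3}^{5} C(5,i) p^i (1−p)^{5−i} with p = 0.926
C(5,3)·0.926^3·0.074^2 = 0.04348
C(5,4)·0.926^4·0.074^1 = 0.27205
C(5,5)·0.926^5·0.074^0 = 0.68086
Sum = 0.996

0.996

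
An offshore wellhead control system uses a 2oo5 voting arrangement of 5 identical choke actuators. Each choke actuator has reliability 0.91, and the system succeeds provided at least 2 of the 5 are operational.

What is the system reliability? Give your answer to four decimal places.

0.9997

R = Σ_{i=2}^{5} C(5,i) p^i (1−p)^{5−i} with p = 0.91
C(5,2)·0.91^2·0.09^3 = 0.006037
C(5,3)·0.91^3·0.09^2 = 0.061039
C(5,4)·0.91^4·0.09^1 = 0.308587
C(5,5)·0.91^5·0.09^0 = 0.624032
Sum = 0.9997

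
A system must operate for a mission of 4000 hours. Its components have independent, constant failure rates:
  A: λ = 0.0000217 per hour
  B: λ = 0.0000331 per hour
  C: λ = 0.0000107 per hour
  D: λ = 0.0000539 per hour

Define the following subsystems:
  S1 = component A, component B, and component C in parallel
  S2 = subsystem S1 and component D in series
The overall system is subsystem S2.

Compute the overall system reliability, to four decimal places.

0.8057

R(A) = exp(−0.0000217 × 4000) = 0.916860
R(B) = exp(−0.0000331 × 4000) = 0.875991
R(C) = exp(−0.0000107 × 4000) = 0.958103
R(D) = exp(−0.0000539 × 4000) = 0.806058
Parallel (A, B, and C): 1 − (1 − 0.916860)(1 − 0.875991)(1 − 0.958103) = 0.999568
Series ([0.999568] and D): 0.999568 × 0.806058 = 0.8057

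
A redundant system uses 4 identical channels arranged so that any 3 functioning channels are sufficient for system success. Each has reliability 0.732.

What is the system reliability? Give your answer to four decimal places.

R = Σ_{i=3}^{4} C(4,i) p^i (1−p)^{4−i} with p = 0.732
C(4,3)·0.732^3·0.268^1 = 0.420463
C(4,4)·0.732^4·0.268^0 = 0.287107
Sum = 0.7076

0.7076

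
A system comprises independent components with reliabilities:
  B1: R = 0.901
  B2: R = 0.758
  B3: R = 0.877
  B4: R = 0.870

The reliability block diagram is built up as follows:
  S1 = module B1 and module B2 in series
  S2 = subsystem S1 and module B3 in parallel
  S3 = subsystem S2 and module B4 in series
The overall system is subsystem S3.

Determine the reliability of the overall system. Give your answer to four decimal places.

0.8361

Series (B1 and B2): 0.901000 × 0.758000 = 0.682958
Parallel ([0.682958] and B3): 1 − (1 − 0.682958)(1 − 0.877000) = 0.961004
Series ([0.961004] and B4): 0.961004 × 0.870000 = 0.8361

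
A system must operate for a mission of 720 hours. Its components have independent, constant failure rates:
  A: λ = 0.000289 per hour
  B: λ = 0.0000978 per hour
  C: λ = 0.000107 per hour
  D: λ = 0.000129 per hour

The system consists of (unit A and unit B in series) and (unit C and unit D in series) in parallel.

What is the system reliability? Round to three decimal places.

0.962

R(A) = exp(−0.000289 × 720) = 0.81214
R(B) = exp(−0.0000978 × 720) = 0.93201
R(C) = exp(−0.000107 × 720) = 0.92585
R(D) = exp(−0.000129 × 720) = 0.91130
Series (A and B): 0.81214 × 0.93201 = 0.75692
Series (C and D): 0.92585 × 0.91130 = 0.84373
Parallel ([0.75692] and [0.84373]): 1 − (1 − 0.75692)(1 − 0.84373) = 0.962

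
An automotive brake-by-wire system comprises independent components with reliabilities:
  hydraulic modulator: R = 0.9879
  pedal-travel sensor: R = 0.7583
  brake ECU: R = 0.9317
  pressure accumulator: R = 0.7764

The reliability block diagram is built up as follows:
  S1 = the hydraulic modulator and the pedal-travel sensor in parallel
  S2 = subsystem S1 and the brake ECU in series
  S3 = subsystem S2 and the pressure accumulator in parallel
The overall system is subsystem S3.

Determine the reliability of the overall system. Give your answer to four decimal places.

Parallel (hydraulic modulator and pedal-travel sensor): 1 − (1 − 0.987900)(1 − 0.758300) = 0.997075
Series ([0.997075] and brake ECU): 0.997075 × 0.931700 = 0.928975
Parallel ([0.928975] and pressure accumulator): 1 − (1 − 0.928975)(1 − 0.776400) = 0.9841

0.9841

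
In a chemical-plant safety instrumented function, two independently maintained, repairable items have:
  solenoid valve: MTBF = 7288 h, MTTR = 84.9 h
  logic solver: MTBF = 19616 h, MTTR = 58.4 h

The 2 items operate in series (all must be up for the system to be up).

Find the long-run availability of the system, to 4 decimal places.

0.9856

A(solenoid valve) = MTBF/(MTBF+MTTR) = 7288/(7288+84.9) = 0.988485
A(logic solver) = MTBF/(MTBF+MTTR) = 19616/(19616+58.4) = 0.997032
Series availability: 0.988485 × 0.997032 = 0.9856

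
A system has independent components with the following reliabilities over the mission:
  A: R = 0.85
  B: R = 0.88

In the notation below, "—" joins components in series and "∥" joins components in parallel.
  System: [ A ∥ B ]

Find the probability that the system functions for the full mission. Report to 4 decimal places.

0.9820

Parallel (A and B): 1 − (1 − 0.850000)(1 − 0.880000) = 0.9820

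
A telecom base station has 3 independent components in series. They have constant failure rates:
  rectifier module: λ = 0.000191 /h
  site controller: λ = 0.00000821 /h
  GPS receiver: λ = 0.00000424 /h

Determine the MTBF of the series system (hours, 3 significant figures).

Series of exponential components: λ_sys = Σ λ_i
λ_sys = 0.000191 + 0.00000821 + 0.00000424 = 2.0345e-04 /h
MTBF = 1 / λ_sys = 4920 h

4920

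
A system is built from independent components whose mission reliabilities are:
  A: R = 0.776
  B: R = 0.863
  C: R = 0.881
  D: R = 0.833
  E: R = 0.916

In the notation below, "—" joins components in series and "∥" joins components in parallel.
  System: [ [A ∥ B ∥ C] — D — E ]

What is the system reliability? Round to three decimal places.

0.760

Parallel (A, B, and C): 1 − (1 − 0.77600)(1 − 0.86300)(1 − 0.88100) = 0.99635
Series ([0.99635], D, and E): 0.99635 × 0.83300 × 0.91600 = 0.760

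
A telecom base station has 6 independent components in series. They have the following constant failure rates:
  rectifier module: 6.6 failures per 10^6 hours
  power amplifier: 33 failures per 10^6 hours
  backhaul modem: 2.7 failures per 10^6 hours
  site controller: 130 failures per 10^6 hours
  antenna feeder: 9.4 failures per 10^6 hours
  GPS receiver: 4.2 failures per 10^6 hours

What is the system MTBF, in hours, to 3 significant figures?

5380

Series of exponential components: λ_sys = Σ λ_i
λ_sys = 0.0000066 + 0.000033 + 0.0000027 + 0.00013 + 0.0000094 + 0.0000042 = 1.8590e-04 /h
MTBF = 1 / λ_sys = 5380 h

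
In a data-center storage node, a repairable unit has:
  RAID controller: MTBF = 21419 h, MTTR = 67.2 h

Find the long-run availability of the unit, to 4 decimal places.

A(RAID controller) = MTBF/(MTBF+MTTR) = 21419/(21419+67.2) = 0.9969

0.9969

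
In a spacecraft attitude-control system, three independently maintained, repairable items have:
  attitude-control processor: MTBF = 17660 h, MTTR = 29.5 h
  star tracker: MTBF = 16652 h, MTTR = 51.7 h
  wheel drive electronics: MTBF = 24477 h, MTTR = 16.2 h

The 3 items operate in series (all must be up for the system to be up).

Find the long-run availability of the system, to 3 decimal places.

0.995

A(attitude-control processor) = MTBF/(MTBF+MTTR) = 17660/(17660+29.5) = 0.998332
A(star tracker) = MTBF/(MTBF+MTTR) = 16652/(16652+51.7) = 0.996905
A(wheel drive electronics) = MTBF/(MTBF+MTTR) = 24477/(24477+16.2) = 0.999339
Series availability: 0.998332 × 0.996905 × 0.999339 = 0.995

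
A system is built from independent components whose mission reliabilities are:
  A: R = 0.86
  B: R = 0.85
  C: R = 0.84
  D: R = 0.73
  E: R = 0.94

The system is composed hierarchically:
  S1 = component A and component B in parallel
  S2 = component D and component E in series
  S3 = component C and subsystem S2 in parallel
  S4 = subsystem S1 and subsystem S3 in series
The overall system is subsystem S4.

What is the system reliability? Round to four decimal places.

Parallel (A and B): 1 − (1 − 0.860000)(1 − 0.850000) = 0.979000
Series (D and E): 0.730000 × 0.940000 = 0.686200
Parallel (C and [0.686200]): 1 − (1 − 0.840000)(1 − 0.686200) = 0.949792
Series ([0.979000] and [0.949792]): 0.979000 × 0.949792 = 0.9298

0.9298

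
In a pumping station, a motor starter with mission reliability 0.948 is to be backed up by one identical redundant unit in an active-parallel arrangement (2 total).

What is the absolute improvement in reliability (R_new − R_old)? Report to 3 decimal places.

0.049

R_before = 0.948
R_after = 1 − (1 − 0.948)^2 = 0.997
ΔR = 0.997 − 0.948 = 0.049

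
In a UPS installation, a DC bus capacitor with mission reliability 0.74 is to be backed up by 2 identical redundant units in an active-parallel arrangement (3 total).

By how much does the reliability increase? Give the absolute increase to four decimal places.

0.2424

R_before = 0.74
R_after = 1 − (1 − 0.74)^3 = 0.9824
ΔR = 0.9824 − 0.74 = 0.2424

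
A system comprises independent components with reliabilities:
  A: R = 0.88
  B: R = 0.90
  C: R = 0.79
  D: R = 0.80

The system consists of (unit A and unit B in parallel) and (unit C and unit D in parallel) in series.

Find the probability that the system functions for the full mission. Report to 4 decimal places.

0.9465

Parallel (A and B): 1 − (1 − 0.880000)(1 − 0.900000) = 0.988000
Parallel (C and D): 1 − (1 − 0.790000)(1 − 0.800000) = 0.958000
Series ([0.988000] and [0.958000]): 0.988000 × 0.958000 = 0.9465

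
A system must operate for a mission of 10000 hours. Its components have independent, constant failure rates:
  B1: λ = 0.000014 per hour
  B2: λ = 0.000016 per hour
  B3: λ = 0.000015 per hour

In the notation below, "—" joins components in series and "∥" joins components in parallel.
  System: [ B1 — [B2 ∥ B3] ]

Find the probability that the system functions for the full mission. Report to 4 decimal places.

0.8515

R(B1) = exp(−0.000014 × 10000) = 0.869358
R(B2) = exp(−0.000016 × 10000) = 0.852144
R(B3) = exp(−0.000015 × 10000) = 0.860708
Parallel (B2 and B3): 1 − (1 − 0.852144)(1 − 0.860708) = 0.979405
Series (B1 and [0.979405]): 0.869358 × 0.979405 = 0.8515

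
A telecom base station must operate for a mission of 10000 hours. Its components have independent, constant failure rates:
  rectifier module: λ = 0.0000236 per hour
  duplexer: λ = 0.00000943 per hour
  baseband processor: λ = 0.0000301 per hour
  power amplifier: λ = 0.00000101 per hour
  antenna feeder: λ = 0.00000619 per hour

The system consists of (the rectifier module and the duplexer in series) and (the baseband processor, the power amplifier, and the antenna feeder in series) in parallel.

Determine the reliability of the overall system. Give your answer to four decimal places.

R(rectifier module) = exp(−0.0000236 × 10000) = 0.789781
R(duplexer) = exp(−0.00000943 × 10000) = 0.910010
R(baseband processor) = exp(−0.0000301 × 10000) = 0.740078
R(power amplifier) = exp(−0.00000101 × 10000) = 0.989951
R(antenna feeder) = exp(−0.00000619 × 10000) = 0.939977
Series (rectifier module and duplexer): 0.789781 × 0.910010 = 0.718709
Series (baseband processor, power amplifier, and antenna feeder): 0.740078 × 0.989951 × 0.939977 = 0.688666
Parallel ([0.718709] and [0.688666]): 1 − (1 − 0.718709)(1 − 0.688666) = 0.9124

0.9124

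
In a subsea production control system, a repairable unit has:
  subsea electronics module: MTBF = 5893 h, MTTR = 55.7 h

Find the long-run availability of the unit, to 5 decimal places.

0.99064

A(subsea electronics module) = MTBF/(MTBF+MTTR) = 5893/(5893+55.7) = 0.99064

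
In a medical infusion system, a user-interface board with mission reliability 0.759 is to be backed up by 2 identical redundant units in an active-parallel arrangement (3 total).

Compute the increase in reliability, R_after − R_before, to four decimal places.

R_before = 0.759
R_after = 1 − (1 − 0.759)^3 = 0.9860
ΔR = 0.9860 − 0.759 = 0.2270

0.2270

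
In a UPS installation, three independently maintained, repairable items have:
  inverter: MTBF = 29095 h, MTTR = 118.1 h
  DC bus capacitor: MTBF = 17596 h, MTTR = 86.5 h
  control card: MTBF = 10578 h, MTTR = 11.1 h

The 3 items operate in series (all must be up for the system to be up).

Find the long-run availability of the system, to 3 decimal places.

A(inverter) = MTBF/(MTBF+MTTR) = 29095/(29095+118.1) = 0.995957
A(DC bus capacitor) = MTBF/(MTBF+MTTR) = 17596/(17596+86.5) = 0.995108
A(control card) = MTBF/(MTBF+MTTR) = 10578/(10578+11.1) = 0.998952
Series availability: 0.995957 × 0.995108 × 0.998952 = 0.990

0.990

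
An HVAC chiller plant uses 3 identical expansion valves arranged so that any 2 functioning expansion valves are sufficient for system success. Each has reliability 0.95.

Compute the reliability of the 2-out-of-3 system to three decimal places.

R = Σ_{i=2}^{3} C(3,i) p^i (1−p)^{3−i} with p = 0.95
C(3,2)·0.95^2·0.05^1 = 0.13538
C(3,3)·0.95^3·0.05^0 = 0.85738
Sum = 0.993

0.993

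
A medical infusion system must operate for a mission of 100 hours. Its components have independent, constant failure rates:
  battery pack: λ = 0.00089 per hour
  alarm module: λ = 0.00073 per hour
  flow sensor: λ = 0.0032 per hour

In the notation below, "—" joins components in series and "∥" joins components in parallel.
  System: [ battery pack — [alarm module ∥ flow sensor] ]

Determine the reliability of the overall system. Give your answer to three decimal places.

R(battery pack) = exp(−0.00089 × 100) = 0.91485
R(alarm module) = exp(−0.00073 × 100) = 0.92960
R(flow sensor) = exp(−0.0032 × 100) = 0.72615
Parallel (alarm module and flow sensor): 1 − (1 − 0.92960)(1 − 0.72615) = 0.98072
Series (battery pack and [0.98072]): 0.91485 × 0.98072 = 0.897

0.897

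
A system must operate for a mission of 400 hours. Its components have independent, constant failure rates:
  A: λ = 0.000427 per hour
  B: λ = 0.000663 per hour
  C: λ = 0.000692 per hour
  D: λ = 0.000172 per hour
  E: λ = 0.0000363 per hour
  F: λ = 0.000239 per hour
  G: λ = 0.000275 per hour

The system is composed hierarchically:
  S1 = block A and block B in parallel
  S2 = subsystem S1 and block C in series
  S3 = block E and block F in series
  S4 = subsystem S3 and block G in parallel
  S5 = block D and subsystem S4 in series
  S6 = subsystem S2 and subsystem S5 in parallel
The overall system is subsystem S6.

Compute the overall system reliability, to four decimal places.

R(A) = exp(−0.000427 × 400) = 0.842990
R(B) = exp(−0.000663 × 400) = 0.767053
R(C) = exp(−0.000692 × 400) = 0.758206
R(D) = exp(−0.000172 × 400) = 0.933513
R(E) = exp(−0.0000363 × 400) = 0.985585
R(F) = exp(−0.000239 × 400) = 0.908827
R(G) = exp(−0.000275 × 400) = 0.895834
Parallel (A and B): 1 − (1 − 0.842990)(1 − 0.767053) = 0.963425
Series ([0.963425] and C): 0.963425 × 0.758206 = 0.730475
Series (E and F): 0.985585 × 0.908827 = 0.895726
Parallel ([0.895726] and G): 1 − (1 − 0.895726)(1 − 0.895834) = 0.989138
Series (D and [0.989138]): 0.933513 × 0.989138 = 0.923373
Parallel ([0.730475] and [0.923373]): 1 − (1 − 0.730475)(1 − 0.923373) = 0.9793

0.9793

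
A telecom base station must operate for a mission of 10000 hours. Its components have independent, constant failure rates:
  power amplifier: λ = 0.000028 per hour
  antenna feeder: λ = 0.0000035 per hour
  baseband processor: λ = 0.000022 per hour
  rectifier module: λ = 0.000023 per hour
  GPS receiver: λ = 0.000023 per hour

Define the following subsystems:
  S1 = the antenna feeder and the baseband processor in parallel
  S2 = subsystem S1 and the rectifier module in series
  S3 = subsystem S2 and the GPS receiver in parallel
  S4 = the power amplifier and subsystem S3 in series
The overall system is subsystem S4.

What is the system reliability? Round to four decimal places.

R(power amplifier) = exp(−0.000028 × 10000) = 0.755784
R(antenna feeder) = exp(−0.0000035 × 10000) = 0.965605
R(baseband processor) = exp(−0.000022 × 10000) = 0.802519
R(rectifier module) = exp(−0.000023 × 10000) = 0.794534
R(GPS receiver) = exp(−0.000023 × 10000) = 0.794534
Parallel (antenna feeder and baseband processor): 1 − (1 − 0.965605)(1 − 0.802519) = 0.993208
Series ([0.993208] and rectifier module): 0.993208 × 0.794534 = 0.789138
Parallel ([0.789138] and GPS receiver): 1 − (1 − 0.789138)(1 − 0.794534) = 0.956675
Series (power amplifier and [0.956675]): 0.755784 × 0.956675 = 0.7230

0.7230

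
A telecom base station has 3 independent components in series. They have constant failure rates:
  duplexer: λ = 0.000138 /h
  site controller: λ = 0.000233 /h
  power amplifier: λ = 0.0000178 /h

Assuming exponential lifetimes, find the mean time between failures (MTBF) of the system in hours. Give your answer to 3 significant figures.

Series of exponential components: λ_sys = Σ λ_i
λ_sys = 0.000138 + 0.000233 + 0.0000178 = 3.8880e-04 /h
MTBF = 1 / λ_sys = 2570 h

2570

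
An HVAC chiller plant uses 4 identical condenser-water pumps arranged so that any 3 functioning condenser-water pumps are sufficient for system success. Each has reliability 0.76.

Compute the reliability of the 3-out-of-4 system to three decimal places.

R = Σ_{i=3}^{4} C(4,i) p^i (1−p)^{4−i} with p = 0.76
C(4,3)·0.76^3·0.24^1 = 0.42142
C(4,4)·0.76^4·0.24^0 = 0.33362
Sum = 0.755

0.755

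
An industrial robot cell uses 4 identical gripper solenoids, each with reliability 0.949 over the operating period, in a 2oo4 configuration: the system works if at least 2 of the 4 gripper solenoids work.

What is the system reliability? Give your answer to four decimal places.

R = Σ_{i=2}^{4} C(4,i) p^i (1−p)^{4−i} with p = 0.949
C(4,2)·0.949^2·0.051^2 = 0.014055
C(4,3)·0.949^3·0.051^1 = 0.174353
C(4,4)·0.949^4·0.051^0 = 0.811082
Sum = 0.9995

0.9995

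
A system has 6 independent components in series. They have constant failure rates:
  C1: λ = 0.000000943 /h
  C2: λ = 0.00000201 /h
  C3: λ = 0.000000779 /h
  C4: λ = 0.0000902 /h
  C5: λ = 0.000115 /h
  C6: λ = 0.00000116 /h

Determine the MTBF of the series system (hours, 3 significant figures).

Series of exponential components: λ_sys = Σ λ_i
λ_sys = 0.000000943 + 0.00000201 + 0.000000779 + 0.0000902 + 0.000115 + 0.00000116 = 2.1009e-04 /h
MTBF = 1 / λ_sys = 4760 h

4760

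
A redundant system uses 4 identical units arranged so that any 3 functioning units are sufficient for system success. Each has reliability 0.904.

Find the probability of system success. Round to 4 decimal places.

0.9515

R = Σ_{i=3}^{4} C(4,i) p^i (1−p)^{4−i} with p = 0.904
C(4,3)·0.904^3·0.096^1 = 0.283685
C(4,4)·0.904^4·0.096^0 = 0.667842
Sum = 0.9515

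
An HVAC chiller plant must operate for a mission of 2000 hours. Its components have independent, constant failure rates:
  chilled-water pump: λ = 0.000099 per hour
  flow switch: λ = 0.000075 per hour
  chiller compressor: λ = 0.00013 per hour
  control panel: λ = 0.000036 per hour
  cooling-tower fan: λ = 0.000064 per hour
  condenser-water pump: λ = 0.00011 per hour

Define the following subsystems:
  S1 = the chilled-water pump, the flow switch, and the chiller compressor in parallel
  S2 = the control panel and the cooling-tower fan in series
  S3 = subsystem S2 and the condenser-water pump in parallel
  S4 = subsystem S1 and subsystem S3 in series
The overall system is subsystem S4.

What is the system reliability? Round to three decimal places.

R(chilled-water pump) = exp(−0.000099 × 2000) = 0.82037
R(flow switch) = exp(−0.000075 × 2000) = 0.86071
R(chiller compressor) = exp(−0.00013 × 2000) = 0.77105
R(control panel) = exp(−0.000036 × 2000) = 0.93053
R(cooling-tower fan) = exp(−0.000064 × 2000) = 0.87985
R(condenser-water pump) = exp(−0.00011 × 2000) = 0.80252
Parallel (chilled-water pump, flow switch, and chiller compressor): 1 − (1 − 0.82037)(1 − 0.86071)(1 − 0.77105) = 0.99427
Series (control panel and cooling-tower fan): 0.93053 × 0.87985 = 0.81873
Parallel ([0.81873] and condenser-water pump): 1 − (1 − 0.81873)(1 − 0.80252) = 0.96420
Series ([0.99427] and [0.96420]): 0.99427 × 0.96420 = 0.959

0.959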